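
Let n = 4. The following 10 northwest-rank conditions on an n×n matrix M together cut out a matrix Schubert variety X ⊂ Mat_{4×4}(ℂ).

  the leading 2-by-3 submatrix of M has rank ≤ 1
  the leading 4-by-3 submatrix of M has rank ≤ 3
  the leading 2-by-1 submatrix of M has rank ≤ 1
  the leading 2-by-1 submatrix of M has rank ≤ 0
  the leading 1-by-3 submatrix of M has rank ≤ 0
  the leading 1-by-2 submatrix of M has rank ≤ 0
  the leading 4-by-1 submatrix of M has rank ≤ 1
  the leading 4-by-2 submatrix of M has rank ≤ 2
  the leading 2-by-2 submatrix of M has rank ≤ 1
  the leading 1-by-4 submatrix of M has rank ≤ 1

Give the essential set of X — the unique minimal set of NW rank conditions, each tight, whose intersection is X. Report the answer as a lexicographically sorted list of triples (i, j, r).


Recovering R(i,j) via the rank-extension bound from the 10 conditions:

  R[1]: 0 | 0 | 0 | 1
  R[2]: 0 | 1 | 1 | 2
  R[3]: 1 | 2 | 2 | 3
  R[4]: 1 | 2 | 3 | 4

giving w = (4, 2, 1, 3) via Δ²R.

D(w) has 4 cells with 2 SE-corners; essential set:

[(1, 3, 0), (2, 1, 0)]


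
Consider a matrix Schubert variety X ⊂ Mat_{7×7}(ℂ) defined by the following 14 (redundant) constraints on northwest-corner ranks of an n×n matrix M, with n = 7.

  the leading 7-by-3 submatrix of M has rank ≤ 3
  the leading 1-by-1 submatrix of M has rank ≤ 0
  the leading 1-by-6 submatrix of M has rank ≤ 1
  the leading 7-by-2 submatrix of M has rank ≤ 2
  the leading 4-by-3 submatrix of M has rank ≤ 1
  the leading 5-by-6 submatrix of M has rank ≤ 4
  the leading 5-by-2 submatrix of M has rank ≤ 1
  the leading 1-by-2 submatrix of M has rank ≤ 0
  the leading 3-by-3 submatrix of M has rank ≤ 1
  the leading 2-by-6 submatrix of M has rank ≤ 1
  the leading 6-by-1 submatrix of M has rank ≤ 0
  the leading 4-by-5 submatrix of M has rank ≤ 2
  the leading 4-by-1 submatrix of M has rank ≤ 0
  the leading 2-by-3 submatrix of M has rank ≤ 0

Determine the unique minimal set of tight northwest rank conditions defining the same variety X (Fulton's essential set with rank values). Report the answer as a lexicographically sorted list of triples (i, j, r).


Propagating the 14 rank bounds to every northwest block:

  0 | 0 | 0 | 1 | 1 | 1 | 1
  0 | 0 | 0 | 1 | 1 | 1 | 2
  0 | 1 | 1 | 2 | 2 | 2 | 3
  0 | 1 | 1 | 2 | 2 | 3 | 4
  0 | 1 | 2 | 3 | 3 | 4 | 5
  0 | 1 | 2 | 3 | 4 | 5 | 6
  1 | 2 | 3 | 4 | 5 | 6 | 7

so w = (4, 7, 2, 6, 3, 5, 1).

ℓ(w)=14; the 5 essential cells (i,j,r):

[(2, 3, 0), (2, 6, 1), (4, 3, 1), (4, 5, 2), (6, 1, 0)]


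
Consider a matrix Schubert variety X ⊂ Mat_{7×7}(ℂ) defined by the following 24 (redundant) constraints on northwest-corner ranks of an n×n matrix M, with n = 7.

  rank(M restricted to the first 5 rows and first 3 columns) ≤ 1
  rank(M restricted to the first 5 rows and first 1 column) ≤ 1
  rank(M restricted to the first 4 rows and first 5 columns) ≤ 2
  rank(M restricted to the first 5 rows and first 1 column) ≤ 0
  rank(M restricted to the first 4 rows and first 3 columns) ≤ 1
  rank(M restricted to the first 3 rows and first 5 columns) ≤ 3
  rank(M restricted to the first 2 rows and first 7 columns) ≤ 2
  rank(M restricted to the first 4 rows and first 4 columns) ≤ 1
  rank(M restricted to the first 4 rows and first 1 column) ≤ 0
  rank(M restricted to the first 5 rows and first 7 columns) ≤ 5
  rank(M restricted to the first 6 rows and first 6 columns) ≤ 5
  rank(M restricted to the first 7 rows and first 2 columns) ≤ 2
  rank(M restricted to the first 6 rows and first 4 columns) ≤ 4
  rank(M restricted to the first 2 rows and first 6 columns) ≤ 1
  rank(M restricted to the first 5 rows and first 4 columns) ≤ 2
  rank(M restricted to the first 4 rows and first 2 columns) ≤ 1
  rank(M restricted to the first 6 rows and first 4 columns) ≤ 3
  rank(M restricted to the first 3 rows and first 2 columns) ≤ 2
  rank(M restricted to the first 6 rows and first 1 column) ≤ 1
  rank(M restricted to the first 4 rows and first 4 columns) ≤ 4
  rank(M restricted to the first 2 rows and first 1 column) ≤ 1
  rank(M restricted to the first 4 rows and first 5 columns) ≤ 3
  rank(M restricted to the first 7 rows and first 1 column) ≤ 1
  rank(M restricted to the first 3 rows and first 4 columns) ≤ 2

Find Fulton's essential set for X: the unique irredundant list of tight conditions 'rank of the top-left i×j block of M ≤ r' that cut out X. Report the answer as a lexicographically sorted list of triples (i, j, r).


Computing R[i][j] = min implied NW-rank bound (n=7, 24 conditions):

  row 1: 0 1 1 1 1 1 1
  row 2: 0 1 1 1 1 1 2
  row 3: 0 1 1 1 2 2 3
  row 4: 0 1 1 1 2 3 4
  row 5: 0 1 1 2 3 4 5
  row 6: 1 2 2 3 4 5 6
  row 7: 1 2 3 4 5 6 7

hence w(1..7) = (2, 7, 5, 6, 4, 1, 3).

ℓ(w)=14; the 4 essential cells (i,j,r):

[(2, 6, 1), (4, 4, 1), (5, 1, 0), (5, 3, 1)]


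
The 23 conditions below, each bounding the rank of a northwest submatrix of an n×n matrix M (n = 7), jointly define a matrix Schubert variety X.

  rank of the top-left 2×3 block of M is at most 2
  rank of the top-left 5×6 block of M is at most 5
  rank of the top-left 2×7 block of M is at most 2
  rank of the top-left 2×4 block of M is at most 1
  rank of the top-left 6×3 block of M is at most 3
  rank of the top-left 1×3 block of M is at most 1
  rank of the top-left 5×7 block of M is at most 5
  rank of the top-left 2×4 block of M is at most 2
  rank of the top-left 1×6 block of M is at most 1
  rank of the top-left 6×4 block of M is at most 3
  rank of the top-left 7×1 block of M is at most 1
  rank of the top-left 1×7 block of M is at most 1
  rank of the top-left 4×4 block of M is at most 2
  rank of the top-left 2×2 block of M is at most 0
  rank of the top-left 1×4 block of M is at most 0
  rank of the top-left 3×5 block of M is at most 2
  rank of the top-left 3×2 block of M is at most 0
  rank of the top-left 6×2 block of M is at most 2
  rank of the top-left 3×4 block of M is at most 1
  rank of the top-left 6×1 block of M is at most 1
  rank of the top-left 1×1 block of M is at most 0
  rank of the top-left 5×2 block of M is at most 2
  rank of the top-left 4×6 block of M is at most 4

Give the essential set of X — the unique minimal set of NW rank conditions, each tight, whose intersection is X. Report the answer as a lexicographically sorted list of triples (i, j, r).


Propagating the 23 rank bounds to every northwest block:

  i=1: 0 | 0 | 0 | 0 | 1 | 1 | 1
  i=2: 0 | 0 | 1 | 1 | 2 | 2 | 2
  i=3: 0 | 0 | 1 | 1 | 2 | 3 | 3
  i=4: 1 | 1 | 2 | 2 | 3 | 4 | 4
  i=5: 1 | 2 | 3 | 3 | 4 | 5 | 5
  i=6: 1 | 2 | 3 | 3 | 4 | 5 | 6
  i=7: 1 | 2 | 3 | 4 | 5 | 6 | 7

so w = (5, 3, 6, 1, 2, 7, 4).

ℓ(w)=10; the 4 essential cells (i,j,r):

[(1, 4, 0), (3, 2, 0), (3, 4, 1), (6, 4, 3)]


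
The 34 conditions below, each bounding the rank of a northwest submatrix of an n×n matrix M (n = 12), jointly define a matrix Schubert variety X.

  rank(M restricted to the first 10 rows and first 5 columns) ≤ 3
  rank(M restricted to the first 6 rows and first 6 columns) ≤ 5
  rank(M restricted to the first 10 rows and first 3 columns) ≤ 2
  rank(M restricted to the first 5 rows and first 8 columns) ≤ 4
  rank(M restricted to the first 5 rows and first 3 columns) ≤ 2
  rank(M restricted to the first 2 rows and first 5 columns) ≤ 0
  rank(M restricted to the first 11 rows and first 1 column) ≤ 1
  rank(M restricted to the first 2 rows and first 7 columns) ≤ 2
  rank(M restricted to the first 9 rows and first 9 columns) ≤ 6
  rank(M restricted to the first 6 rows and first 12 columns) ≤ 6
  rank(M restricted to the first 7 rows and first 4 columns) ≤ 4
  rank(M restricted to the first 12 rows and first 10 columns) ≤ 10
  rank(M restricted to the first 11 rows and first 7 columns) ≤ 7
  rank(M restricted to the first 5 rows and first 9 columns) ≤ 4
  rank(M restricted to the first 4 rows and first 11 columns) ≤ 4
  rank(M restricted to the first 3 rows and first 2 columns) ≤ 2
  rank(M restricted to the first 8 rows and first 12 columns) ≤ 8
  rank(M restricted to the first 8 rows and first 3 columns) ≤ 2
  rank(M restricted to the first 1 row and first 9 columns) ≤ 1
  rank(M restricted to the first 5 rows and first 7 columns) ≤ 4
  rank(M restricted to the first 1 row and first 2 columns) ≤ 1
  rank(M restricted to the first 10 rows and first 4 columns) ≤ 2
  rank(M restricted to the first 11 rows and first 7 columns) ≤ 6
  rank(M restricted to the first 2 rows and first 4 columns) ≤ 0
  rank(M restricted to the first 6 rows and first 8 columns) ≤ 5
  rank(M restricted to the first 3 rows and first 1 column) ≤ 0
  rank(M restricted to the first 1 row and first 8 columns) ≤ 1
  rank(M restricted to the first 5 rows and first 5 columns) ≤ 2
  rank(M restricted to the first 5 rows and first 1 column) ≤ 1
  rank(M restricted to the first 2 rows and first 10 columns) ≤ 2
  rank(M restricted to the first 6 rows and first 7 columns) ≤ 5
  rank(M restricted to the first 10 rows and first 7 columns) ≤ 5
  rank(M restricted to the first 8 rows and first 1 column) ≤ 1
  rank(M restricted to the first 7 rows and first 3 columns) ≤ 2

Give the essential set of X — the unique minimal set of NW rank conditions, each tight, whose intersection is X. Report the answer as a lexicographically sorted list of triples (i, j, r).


Reconstructing r_w from the 34 given conditions:

  row 1: 0  0  0  0  0  1  1  1  1  1  1  1
  row 2: 0  0  0  0  0  1  2  2  2  2  2  2
  row 3: 0  1  1  1  1  2  3  3  3  3  3  3
  row 4: 1  2  2  2  2  3  4  4  4  4  4  4
  row 5: 1  2  2  2  2  3  4  4  4  5  5  5
  row 6: 1  2  2  2  3  4  5  5  5  6  6  6
  row 7: 1  2  2  2  3  4  5  6  6  7  7  7
  row 8: 1  2  2  2  3  4  5  6  6  7  8  8
  row 9: 1  2  2  2  3  4  5  6  6  7  8  9
  row 10: 1  2  2  2  3  4  5  6  7  8  9  10
  row 11: 1  2  3  3  4  5  6  7  8  9  10  11
  row 12: 1  2  3  4  5  6  7  8  9  10  11  12

so w = (6, 7, 2, 1, 10, 5, 8, 11, 12, 9, 3, 4).

6 SE-corners of the 28-cell Rothe diagram give Ess(w):

[(2, 5, 0), (3, 1, 0), (5, 5, 2), (5, 9, 4), (9, 9, 6), (10, 4, 2)]


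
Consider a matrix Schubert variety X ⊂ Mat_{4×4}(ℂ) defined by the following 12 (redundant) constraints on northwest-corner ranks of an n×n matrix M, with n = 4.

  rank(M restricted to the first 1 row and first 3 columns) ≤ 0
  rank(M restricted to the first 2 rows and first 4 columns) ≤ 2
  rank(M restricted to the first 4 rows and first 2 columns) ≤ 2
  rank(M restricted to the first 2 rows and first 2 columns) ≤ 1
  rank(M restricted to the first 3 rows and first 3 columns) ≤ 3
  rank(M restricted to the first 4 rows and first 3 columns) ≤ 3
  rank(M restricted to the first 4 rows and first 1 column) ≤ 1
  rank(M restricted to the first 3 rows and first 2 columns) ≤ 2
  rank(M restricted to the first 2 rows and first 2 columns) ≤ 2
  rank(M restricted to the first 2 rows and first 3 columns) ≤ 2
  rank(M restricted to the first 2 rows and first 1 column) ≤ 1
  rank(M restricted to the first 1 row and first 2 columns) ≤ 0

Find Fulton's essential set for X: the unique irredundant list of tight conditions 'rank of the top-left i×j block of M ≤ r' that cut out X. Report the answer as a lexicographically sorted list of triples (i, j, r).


Recovering R(i,j) via the rank-extension bound from the 12 conditions:

  R[1]: 0  0  0  1
  R[2]: 1  1  1  2
  R[3]: 1  2  2  3
  R[4]: 1  2  3  4

the unique w with this rank table is (4, 1, 2, 3).

Rothe diagram D(w) (3 cells), 1 SE-corner (essential condition):

[(1, 3, 0)]


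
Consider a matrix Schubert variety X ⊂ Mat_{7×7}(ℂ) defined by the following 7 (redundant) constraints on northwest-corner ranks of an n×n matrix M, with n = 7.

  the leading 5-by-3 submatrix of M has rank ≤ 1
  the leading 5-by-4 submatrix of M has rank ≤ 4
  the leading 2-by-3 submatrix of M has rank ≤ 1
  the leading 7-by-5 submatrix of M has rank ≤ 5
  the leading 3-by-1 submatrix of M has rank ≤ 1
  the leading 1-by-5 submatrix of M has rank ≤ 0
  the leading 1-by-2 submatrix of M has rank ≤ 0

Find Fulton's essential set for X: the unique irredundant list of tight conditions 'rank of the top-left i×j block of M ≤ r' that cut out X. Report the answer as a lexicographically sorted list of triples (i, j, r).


Reconstructing r_w from the 7 given conditions:

  i=1: 0 | 0 | 0 | 0 | 0 | 1 | 1
  i=2: 1 | 1 | 1 | 1 | 1 | 2 | 2
  i=3: 1 | 1 | 1 | 2 | 2 | 3 | 3
  i=4: 1 | 1 | 1 | 2 | 3 | 4 | 4
  i=5: 1 | 1 | 1 | 2 | 3 | 4 | 5
  i=6: 1 | 2 | 2 | 3 | 4 | 5 | 6
  i=7: 1 | 2 | 3 | 4 | 5 | 6 | 7

second differences of R give the permutation w = (6, 1, 4, 5, 7, 2, 3).

Fulton essential set (2 of the 11 Rothe cells):

[(1, 5, 0), (5, 3, 1)]


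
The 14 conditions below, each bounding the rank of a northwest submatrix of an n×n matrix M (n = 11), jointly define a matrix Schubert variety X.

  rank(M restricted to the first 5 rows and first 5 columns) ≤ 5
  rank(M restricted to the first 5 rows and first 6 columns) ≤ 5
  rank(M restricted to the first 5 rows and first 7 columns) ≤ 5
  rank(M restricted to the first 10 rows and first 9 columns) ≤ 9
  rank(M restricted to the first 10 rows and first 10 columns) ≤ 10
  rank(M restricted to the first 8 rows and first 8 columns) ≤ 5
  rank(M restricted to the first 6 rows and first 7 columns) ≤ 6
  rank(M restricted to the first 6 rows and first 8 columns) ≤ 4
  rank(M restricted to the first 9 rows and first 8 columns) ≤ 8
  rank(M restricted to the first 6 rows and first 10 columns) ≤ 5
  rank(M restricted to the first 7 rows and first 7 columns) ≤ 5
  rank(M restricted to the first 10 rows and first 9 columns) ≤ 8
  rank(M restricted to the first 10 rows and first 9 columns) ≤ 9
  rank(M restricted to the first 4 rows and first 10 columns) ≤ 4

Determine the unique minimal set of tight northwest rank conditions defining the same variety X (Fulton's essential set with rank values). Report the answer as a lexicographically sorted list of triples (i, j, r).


The tightest implied rank at each (i,j), from the 14 conditions:

  i=1: 1  1  1  1  1  1  1  1  1  1  1
  i=2: 1  2  2  2  2  2  2  2  2  2  2
  i=3: 1  2  3  3  3  3  3  3  3  3  3
  i=4: 1  2  3  4  4  4  4  4  4  4  4
  i=5: 1  2  3  4  4  4  4  4  5  5  5
  i=6: 1  2  3  4  4  4  4  4  5  5  6
  i=7: 1  2  3  4  5  5  5  5  6  6  7
  i=8: 1  2  3  4  5  5  5  5  6  7  8
  i=9: 1  2  3  4  5  6  6  6  7  8  9
  i=10: 1  2  3  4  5  6  7  7  8  9  10
  i=11: 1  2  3  4  5  6  7  8  9  10  11

so w = (1, 2, 3, 4, 9, 11, 5, 10, 6, 7, 8).

Fulton essential set (3 of the 12 Rothe cells):

[(6, 8, 4), (6, 10, 5), (8, 8, 5)]


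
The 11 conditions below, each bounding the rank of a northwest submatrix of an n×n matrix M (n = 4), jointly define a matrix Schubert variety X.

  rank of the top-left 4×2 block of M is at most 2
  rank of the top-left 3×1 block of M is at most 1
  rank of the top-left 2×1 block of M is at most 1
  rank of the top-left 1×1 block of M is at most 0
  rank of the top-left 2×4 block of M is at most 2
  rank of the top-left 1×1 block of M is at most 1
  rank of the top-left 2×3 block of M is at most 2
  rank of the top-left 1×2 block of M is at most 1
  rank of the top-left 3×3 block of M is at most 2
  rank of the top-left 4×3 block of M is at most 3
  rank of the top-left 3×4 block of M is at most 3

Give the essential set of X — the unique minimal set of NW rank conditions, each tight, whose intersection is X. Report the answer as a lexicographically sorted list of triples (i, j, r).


Reconstructing r_w from the 11 given conditions:

  i=1: 0  1  1  1
  i=2: 1  2  2  2
  i=3: 1  2  2  3
  i=4: 1  2  3  4

so w = (2, 1, 4, 3).

ℓ(w)=2; the 2 essential cells (i,j,r):

[(1, 1, 0), (3, 3, 2)]


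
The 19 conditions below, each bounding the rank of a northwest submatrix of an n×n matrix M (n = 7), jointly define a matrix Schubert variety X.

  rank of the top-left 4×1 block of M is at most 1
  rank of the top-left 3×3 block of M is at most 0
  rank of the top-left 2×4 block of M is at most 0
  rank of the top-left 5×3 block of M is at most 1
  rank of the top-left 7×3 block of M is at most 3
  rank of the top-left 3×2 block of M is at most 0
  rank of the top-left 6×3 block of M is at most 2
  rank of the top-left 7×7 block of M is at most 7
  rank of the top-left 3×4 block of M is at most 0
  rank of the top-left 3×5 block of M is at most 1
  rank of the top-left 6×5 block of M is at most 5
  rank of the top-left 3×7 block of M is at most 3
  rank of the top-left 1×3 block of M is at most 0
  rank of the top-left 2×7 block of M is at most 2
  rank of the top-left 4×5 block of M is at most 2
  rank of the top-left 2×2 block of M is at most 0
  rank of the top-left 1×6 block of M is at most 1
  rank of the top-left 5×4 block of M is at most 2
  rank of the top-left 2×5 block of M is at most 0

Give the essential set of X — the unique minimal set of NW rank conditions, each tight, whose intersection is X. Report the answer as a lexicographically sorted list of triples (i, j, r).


Computing R[i][j] = min implied NW-rank bound (n=7, 19 conditions):

  0 0 0 0 0 1 1
  0 0 0 0 0 1 2
  0 0 0 0 1 2 3
  1 1 1 1 2 3 4
  1 1 1 2 3 4 5
  1 2 2 3 4 5 6
  1 2 3 4 5 6 7

hence w(1..7) = (6, 7, 5, 1, 4, 2, 3).

3 SE-corners of the 16-cell Rothe diagram give Ess(w):

[(2, 5, 0), (3, 4, 0), (5, 3, 1)]


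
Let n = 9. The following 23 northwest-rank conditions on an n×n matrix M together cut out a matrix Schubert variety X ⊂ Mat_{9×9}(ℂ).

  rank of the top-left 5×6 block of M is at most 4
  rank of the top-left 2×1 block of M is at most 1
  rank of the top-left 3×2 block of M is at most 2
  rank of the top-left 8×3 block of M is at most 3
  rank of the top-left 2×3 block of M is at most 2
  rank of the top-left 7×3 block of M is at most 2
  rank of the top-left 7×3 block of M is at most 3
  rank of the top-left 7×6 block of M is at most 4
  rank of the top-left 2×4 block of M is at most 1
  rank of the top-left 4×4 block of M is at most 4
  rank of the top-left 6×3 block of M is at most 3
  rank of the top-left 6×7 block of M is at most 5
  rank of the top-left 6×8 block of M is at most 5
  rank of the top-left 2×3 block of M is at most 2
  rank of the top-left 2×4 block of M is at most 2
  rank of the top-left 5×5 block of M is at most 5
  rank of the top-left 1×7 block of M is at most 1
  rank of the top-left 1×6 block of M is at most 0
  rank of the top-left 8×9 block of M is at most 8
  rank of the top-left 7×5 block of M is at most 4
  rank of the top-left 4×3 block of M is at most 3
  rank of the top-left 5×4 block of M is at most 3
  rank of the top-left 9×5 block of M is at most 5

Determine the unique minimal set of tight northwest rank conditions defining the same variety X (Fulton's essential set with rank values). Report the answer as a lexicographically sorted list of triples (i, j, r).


Rank table r_w(9×9) implied by the 23 constraints:

  i=1: 0 0 0 0 0 0 1 1 1
  i=2: 1 1 1 1 1 1 2 2 2
  i=3: 1 2 2 2 2 2 3 3 3
  i=4: 1 2 2 3 3 3 4 4 4
  i=5: 1 2 2 3 4 4 5 5 5
  i=6: 1 2 2 3 4 4 5 5 6
  i=7: 1 2 2 3 4 4 5 6 7
  i=8: 1 2 3 4 5 5 6 7 8
  i=9: 1 2 3 4 5 6 7 8 9

second differences of R give the permutation w = (7, 1, 2, 4, 5, 9, 8, 3, 6).

D(w) has 13 cells with 4 SE-corners; essential set:

[(1, 6, 0), (6, 8, 5), (7, 3, 2), (7, 6, 4)]


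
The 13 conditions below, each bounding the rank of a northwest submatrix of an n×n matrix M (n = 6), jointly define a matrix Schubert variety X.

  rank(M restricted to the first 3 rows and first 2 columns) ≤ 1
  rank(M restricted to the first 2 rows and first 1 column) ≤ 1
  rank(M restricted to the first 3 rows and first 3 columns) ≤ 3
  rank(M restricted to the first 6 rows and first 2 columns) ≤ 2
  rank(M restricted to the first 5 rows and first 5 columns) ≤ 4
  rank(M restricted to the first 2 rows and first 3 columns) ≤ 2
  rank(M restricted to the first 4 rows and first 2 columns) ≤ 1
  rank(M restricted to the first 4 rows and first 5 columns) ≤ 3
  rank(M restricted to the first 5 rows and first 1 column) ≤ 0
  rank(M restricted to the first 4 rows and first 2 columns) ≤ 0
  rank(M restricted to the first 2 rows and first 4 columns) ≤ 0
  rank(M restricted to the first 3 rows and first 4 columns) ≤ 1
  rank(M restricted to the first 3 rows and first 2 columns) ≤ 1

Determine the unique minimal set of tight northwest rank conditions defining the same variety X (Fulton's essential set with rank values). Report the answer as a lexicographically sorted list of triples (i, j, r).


The tightest implied rank at each (i,j), from the 13 conditions:

  i=1: 0 0 0 0 1 1
  i=2: 0 0 0 0 1 2
  i=3: 0 0 1 1 2 3
  i=4: 0 0 1 2 3 4
  i=5: 0 1 2 3 4 5
  i=6: 1 2 3 4 5 6

second differences of R give the permutation w = (5, 6, 3, 4, 2, 1).

Fulton essential set (3 of the 13 Rothe cells):

[(2, 4, 0), (4, 2, 0), (5, 1, 0)]


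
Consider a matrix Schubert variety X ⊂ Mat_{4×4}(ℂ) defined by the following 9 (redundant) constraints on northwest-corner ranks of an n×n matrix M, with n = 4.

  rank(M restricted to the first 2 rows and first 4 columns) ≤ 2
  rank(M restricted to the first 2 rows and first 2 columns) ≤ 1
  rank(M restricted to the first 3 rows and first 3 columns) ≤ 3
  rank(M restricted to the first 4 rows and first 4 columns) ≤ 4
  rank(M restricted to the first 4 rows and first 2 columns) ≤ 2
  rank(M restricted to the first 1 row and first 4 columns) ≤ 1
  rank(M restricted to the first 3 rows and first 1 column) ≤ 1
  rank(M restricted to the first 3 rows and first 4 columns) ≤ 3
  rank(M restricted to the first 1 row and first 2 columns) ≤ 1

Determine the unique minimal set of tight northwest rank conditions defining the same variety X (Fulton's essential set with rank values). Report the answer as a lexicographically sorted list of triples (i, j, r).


Rank table r_w(4×4) implied by the 9 constraints:

  1 1 1 1
  1 1 2 2
  1 2 3 3
  1 2 3 4

the unique w with this rank table is (1, 3, 2, 4).

Fulton essential set (the sole Rothe cell):

[(2, 2, 1)]


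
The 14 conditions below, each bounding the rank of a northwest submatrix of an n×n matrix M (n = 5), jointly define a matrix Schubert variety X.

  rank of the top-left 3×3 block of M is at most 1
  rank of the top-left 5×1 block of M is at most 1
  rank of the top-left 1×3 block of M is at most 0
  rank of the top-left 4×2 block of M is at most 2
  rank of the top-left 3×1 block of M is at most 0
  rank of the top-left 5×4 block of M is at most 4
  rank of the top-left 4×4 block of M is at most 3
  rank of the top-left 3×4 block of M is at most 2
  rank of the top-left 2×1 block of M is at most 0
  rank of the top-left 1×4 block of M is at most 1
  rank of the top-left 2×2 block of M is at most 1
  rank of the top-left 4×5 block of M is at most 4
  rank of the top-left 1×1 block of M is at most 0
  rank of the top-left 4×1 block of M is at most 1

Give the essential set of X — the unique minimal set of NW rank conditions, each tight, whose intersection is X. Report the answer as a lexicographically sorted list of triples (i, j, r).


Recovering R(i,j) via the rank-extension bound from the 14 conditions:

  R[1]: 0, 0, 0, 1, 1
  R[2]: 0, 1, 1, 2, 2
  R[3]: 0, 1, 1, 2, 3
  R[4]: 1, 2, 2, 3, 4
  R[5]: 1, 2, 3, 4, 5

hence w(1..5) = (4, 2, 5, 1, 3).

ℓ(w)=6; the 3 essential cells (i,j,r):

[(1, 3, 0), (3, 1, 0), (3, 3, 1)]


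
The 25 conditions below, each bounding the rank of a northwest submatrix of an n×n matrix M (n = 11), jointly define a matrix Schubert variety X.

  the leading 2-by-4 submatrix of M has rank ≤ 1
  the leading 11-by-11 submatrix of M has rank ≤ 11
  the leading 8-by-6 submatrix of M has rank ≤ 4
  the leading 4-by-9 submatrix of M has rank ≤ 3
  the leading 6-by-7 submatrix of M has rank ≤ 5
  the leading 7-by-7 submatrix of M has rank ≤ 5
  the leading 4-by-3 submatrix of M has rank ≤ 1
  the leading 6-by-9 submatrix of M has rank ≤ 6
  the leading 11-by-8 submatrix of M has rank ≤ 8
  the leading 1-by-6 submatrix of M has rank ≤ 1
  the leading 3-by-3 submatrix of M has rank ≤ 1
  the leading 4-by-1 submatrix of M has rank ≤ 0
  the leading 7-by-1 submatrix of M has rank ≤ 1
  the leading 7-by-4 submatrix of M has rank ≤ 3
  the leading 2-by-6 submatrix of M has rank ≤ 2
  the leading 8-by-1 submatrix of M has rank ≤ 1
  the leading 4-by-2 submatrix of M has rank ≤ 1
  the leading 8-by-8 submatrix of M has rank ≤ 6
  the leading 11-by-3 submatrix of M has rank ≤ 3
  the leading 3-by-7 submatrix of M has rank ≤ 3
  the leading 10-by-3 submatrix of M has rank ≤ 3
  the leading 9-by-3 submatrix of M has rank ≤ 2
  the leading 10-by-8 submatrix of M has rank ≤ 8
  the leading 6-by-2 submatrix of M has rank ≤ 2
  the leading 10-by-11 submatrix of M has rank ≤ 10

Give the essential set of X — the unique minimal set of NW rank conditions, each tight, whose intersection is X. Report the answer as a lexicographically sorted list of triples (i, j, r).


Rank table r_w(11×11) implied by the 25 constraints:

  row 1: 0 | 1 | 1 | 1 | 1 | 1 | 1 | 1 | 1 | 1 | 1
  row 2: 0 | 1 | 1 | 1 | 2 | 2 | 2 | 2 | 2 | 2 | 2
  row 3: 0 | 1 | 1 | 2 | 3 | 3 | 3 | 3 | 3 | 3 | 3
  row 4: 0 | 1 | 1 | 2 | 3 | 3 | 3 | 3 | 3 | 4 | 4
  row 5: 1 | 2 | 2 | 3 | 4 | 4 | 4 | 4 | 4 | 5 | 5
  row 6: 1 | 2 | 2 | 3 | 4 | 4 | 5 | 5 | 5 | 6 | 6
  row 7: 1 | 2 | 2 | 3 | 4 | 4 | 5 | 6 | 6 | 7 | 7
  row 8: 1 | 2 | 2 | 3 | 4 | 4 | 5 | 6 | 7 | 8 | 8
  row 9: 1 | 2 | 2 | 3 | 4 | 5 | 6 | 7 | 8 | 9 | 9
  row 10: 1 | 2 | 3 | 4 | 5 | 6 | 7 | 8 | 9 | 10 | 10
  row 11: 1 | 2 | 3 | 4 | 5 | 6 | 7 | 8 | 9 | 10 | 11

reading off 1-entries of Δ²R: w = (2, 5, 4, 10, 1, 7, 8, 9, 6, 3, 11).

6 SE-corners of the 19-cell Rothe diagram give Ess(w):

[(2, 4, 1), (4, 1, 0), (4, 3, 1), (4, 9, 3), (8, 6, 4), (9, 3, 2)]


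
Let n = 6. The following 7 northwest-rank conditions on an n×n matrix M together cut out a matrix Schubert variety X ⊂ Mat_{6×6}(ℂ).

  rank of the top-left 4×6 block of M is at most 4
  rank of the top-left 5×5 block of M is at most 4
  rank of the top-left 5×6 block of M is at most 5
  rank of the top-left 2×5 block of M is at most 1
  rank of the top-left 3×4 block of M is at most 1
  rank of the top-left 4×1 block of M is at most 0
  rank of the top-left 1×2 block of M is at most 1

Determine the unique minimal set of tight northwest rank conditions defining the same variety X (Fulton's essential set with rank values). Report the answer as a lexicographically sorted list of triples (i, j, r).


Computing R[i][j] = min implied NW-rank bound (n=6, 7 conditions):

  i=1: 0 1 1 1 1 1
  i=2: 0 1 1 1 1 2
  i=3: 0 1 1 1 2 3
  i=4: 0 1 2 2 3 4
  i=5: 1 2 3 3 4 5
  i=6: 1 2 3 4 5 6

hence w(1..6) = (2, 6, 5, 3, 1, 4).

3 SE-corners of the 9-cell Rothe diagram give Ess(w):

[(2, 5, 1), (3, 4, 1), (4, 1, 0)]


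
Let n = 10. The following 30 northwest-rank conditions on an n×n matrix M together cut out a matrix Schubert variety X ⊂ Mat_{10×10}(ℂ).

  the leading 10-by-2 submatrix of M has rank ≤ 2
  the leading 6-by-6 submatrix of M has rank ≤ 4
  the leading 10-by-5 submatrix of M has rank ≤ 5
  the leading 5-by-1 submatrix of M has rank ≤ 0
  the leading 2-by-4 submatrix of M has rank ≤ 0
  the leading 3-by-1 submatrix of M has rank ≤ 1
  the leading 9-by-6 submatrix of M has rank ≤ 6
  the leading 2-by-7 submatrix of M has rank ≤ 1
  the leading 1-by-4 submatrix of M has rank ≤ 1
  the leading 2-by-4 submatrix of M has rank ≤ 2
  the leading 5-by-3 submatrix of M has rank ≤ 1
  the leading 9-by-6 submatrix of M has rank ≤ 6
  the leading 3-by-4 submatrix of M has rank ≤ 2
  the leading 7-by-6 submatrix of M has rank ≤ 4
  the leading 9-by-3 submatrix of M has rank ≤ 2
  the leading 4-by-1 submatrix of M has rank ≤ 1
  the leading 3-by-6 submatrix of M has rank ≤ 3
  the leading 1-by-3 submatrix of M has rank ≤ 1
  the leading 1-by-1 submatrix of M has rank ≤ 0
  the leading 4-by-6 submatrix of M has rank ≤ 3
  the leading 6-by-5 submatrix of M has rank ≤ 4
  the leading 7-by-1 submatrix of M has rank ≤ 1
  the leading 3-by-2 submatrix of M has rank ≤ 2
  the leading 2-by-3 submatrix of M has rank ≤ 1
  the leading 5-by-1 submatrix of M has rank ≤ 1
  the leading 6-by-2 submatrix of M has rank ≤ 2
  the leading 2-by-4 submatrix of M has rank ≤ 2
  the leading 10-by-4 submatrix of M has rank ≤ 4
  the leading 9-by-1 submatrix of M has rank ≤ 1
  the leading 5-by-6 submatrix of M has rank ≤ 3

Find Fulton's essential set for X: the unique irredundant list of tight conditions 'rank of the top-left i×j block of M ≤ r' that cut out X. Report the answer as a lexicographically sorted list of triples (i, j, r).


Recovering R(i,j) via the rank-extension bound from the 30 conditions:

  row 1: 0 | 0 | 0 | 0 | 1 | 1 | 1 | 1 | 1 | 1
  row 2: 0 | 0 | 0 | 0 | 1 | 1 | 1 | 2 | 2 | 2
  row 3: 0 | 1 | 1 | 1 | 2 | 2 | 2 | 3 | 3 | 3
  row 4: 0 | 1 | 1 | 2 | 3 | 3 | 3 | 4 | 4 | 4
  row 5: 0 | 1 | 1 | 2 | 3 | 3 | 4 | 5 | 5 | 5
  row 6: 1 | 2 | 2 | 3 | 4 | 4 | 5 | 6 | 6 | 6
  row 7: 1 | 2 | 2 | 3 | 4 | 4 | 5 | 6 | 7 | 7
  row 8: 1 | 2 | 2 | 3 | 4 | 5 | 6 | 7 | 8 | 8
  row 9: 1 | 2 | 2 | 3 | 4 | 5 | 6 | 7 | 8 | 9
  row 10: 1 | 2 | 3 | 4 | 5 | 6 | 7 | 8 | 9 | 10

so w = (5, 8, 2, 4, 7, 1, 9, 6, 10, 3).

ℓ(w)=20; the 7 essential cells (i,j,r):

[(2, 4, 0), (2, 7, 1), (5, 1, 0), (5, 3, 1), (5, 6, 3), (7, 6, 4), (9, 3, 2)]


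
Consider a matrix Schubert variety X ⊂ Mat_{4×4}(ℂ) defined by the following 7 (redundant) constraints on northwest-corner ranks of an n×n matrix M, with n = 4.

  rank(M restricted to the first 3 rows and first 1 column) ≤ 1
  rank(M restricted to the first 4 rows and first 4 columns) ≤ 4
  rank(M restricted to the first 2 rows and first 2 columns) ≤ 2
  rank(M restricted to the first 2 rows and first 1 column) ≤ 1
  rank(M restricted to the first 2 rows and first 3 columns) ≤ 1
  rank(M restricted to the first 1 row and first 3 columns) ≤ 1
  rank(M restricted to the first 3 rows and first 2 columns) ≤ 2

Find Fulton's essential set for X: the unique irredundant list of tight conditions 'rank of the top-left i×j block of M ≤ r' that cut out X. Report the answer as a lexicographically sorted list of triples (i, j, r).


Reconstructing r_w from the 7 given conditions:

  i=1: 1, 1, 1, 1
  i=2: 1, 1, 1, 2
  i=3: 1, 2, 2, 3
  i=4: 1, 2, 3, 4

so w = (1, 4, 2, 3).

|D(w)|=2, |Ess(w)|=1:

[(2, 3, 1)]


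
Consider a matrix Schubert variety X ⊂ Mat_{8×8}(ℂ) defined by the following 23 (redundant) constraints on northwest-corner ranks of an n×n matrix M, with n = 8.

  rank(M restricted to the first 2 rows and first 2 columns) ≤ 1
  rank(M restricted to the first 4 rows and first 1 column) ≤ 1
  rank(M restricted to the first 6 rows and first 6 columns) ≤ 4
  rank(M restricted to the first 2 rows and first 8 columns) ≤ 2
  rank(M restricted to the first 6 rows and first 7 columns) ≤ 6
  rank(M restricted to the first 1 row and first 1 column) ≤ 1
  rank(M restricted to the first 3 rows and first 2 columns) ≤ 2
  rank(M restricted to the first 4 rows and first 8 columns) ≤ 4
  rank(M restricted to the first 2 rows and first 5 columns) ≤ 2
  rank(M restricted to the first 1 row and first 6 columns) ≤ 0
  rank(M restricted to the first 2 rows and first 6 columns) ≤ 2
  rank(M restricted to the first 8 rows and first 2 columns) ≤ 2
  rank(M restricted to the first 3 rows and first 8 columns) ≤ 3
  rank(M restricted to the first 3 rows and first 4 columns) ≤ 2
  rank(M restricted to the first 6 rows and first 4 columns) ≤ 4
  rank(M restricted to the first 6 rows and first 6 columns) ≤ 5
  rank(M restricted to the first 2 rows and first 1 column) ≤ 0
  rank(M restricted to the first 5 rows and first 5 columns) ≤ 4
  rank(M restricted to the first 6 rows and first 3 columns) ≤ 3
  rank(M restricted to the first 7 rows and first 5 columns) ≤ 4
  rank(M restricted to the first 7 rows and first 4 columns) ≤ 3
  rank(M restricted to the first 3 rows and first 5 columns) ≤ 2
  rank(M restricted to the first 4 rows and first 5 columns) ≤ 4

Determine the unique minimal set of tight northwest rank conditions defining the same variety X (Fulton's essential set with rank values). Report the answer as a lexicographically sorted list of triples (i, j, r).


Recovering R(i,j) via the rank-extension bound from the 23 conditions:

  0 | 0 | 0 | 0 | 0 | 0 | 1 | 1
  0 | 1 | 1 | 1 | 1 | 1 | 2 | 2
  1 | 2 | 2 | 2 | 2 | 2 | 3 | 3
  1 | 2 | 3 | 3 | 3 | 3 | 4 | 4
  1 | 2 | 3 | 3 | 4 | 4 | 5 | 5
  1 | 2 | 3 | 3 | 4 | 4 | 5 | 6
  1 | 2 | 3 | 3 | 4 | 5 | 6 | 7
  1 | 2 | 3 | 4 | 5 | 6 | 7 | 8

giving w = (7, 2, 1, 3, 5, 8, 6, 4) via Δ²R.

Fulton essential set (4 of the 11 Rothe cells):

[(1, 6, 0), (2, 1, 0), (6, 6, 4), (7, 4, 3)]


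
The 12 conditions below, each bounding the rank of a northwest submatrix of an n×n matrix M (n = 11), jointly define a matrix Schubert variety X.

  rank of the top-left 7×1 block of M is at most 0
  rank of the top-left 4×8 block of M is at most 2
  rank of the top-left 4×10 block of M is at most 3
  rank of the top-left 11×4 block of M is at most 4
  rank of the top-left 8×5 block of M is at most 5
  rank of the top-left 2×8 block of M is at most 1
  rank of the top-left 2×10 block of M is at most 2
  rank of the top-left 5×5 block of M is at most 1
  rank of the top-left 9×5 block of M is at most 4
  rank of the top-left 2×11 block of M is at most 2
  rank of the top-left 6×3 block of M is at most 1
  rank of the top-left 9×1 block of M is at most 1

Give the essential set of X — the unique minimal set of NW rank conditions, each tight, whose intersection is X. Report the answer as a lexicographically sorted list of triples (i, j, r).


The tightest implied rank at each (i,j), from the 12 conditions:

  i=1: 0  1  1  1  1  1  1  1  1  1  1
  i=2: 0  1  1  1  1  1  1  1  2  2  2
  i=3: 0  1  1  1  1  2  2  2  3  3  3
  i=4: 0  1  1  1  1  2  2  2  3  3  4
  i=5: 0  1  1  1  1  2  3  3  4  4  5
  i=6: 0  1  1  2  2  3  4  4  5  5  6
  i=7: 0  1  2  3  3  4  5  5  6  6  7
  i=8: 1  2  3  4  4  5  6  6  7  7  8
  i=9: 1  2  3  4  4  5  6  7  8  8  9
  i=10: 1  2  3  4  5  6  7  8  9  9  10
  i=11: 1  2  3  4  5  6  7  8  9  10  11

reading off 1-entries of Δ²R: w = (2, 9, 6, 11, 7, 4, 3, 1, 8, 5, 10).

7 SE-corners of the 27-cell Rothe diagram give Ess(w):

[(2, 8, 1), (4, 8, 2), (4, 10, 3), (5, 5, 1), (6, 3, 1), (7, 1, 0), (9, 5, 4)]


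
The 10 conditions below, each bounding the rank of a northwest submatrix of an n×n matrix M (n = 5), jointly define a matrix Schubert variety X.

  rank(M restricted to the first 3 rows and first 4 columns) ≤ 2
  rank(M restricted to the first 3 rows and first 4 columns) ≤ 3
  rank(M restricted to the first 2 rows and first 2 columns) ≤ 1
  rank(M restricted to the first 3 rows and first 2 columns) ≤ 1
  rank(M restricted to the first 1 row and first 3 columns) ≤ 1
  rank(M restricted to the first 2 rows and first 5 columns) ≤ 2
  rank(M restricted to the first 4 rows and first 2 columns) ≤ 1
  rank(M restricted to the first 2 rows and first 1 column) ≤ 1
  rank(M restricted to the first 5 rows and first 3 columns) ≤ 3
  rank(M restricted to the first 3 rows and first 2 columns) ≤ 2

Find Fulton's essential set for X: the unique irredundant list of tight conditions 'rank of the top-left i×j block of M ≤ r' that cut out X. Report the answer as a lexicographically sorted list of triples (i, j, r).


Reconstructing r_w from the 10 given conditions:

  R[1]: 1 1 1 1 1
  R[2]: 1 1 2 2 2
  R[3]: 1 1 2 2 3
  R[4]: 1 1 2 3 4
  R[5]: 1 2 3 4 5

second differences of R give the permutation w = (1, 3, 5, 4, 2).

|D(w)|=4, |Ess(w)|=2:

[(3, 4, 2), (4, 2, 1)]


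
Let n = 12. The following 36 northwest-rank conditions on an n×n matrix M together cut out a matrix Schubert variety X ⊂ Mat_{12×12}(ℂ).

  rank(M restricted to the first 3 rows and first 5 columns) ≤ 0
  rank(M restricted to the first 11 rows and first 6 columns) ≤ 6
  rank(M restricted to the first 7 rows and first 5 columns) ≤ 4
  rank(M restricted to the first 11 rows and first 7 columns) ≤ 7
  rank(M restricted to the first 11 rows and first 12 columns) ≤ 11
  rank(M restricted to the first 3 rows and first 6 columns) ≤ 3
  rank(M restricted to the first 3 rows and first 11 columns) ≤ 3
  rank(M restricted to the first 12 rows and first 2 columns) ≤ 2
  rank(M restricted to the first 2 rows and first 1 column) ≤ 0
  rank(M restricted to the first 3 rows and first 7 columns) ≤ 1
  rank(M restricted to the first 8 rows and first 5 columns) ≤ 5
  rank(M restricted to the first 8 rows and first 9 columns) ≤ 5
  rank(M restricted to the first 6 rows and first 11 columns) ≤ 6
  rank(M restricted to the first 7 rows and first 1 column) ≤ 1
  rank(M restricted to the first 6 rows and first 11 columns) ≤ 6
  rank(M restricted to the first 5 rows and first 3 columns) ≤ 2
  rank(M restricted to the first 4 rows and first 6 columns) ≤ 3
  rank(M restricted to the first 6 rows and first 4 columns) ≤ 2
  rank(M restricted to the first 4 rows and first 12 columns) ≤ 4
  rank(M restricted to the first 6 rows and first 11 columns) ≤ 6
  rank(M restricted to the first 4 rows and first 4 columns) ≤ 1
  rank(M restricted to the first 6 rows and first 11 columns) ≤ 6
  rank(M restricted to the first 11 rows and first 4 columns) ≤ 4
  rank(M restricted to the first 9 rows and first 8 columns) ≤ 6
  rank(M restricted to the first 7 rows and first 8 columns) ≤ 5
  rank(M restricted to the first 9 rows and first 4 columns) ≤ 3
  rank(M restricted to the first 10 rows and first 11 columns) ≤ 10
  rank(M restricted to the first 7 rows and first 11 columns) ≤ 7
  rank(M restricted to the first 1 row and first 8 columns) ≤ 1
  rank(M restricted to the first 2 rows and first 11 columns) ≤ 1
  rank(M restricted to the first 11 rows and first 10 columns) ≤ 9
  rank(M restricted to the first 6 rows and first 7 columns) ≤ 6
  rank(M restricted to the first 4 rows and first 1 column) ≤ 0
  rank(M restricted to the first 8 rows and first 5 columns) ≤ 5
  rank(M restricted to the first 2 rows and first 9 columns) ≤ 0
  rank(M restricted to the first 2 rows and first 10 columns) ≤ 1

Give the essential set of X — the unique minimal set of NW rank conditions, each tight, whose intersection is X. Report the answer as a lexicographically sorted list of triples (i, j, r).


Reconstructing r_w from the 36 given conditions:

  row 1: 0  0  0  0  0  0  0  0  0  1  1  1
  row 2: 0  0  0  0  0  0  0  0  0  1  1  2
  row 3: 0  0  0  0  0  1  1  1  1  2  2  3
  row 4: 0  1  1  1  1  2  2  2  2  3  3  4
  row 5: 1  2  2  2  2  3  3  3  3  4  4  5
  row 6: 1  2  2  2  3  4  4  4  4  5  5  6
  row 7: 1  2  3  3  4  5  5  5  5  6  6  7
  row 8: 1  2  3  3  4  5  5  5  5  6  7  8
  row 9: 1  2  3  3  4  5  6  6  6  7  8  9
  row 10: 1  2  3  4  5  6  7  7  7  8  9  10
  row 11: 1  2  3  4  5  6  7  8  8  9  10  11
  row 12: 1  2  3  4  5  6  7  8  9  10  11  12

second differences of R give the permutation w = (10, 12, 6, 2, 1, 5, 3, 11, 7, 4, 8, 9).

7 SE-corners of the 32-cell Rothe diagram give Ess(w):

[(2, 9, 0), (2, 11, 1), (3, 5, 0), (4, 1, 0), (6, 4, 2), (8, 9, 5), (9, 4, 3)]


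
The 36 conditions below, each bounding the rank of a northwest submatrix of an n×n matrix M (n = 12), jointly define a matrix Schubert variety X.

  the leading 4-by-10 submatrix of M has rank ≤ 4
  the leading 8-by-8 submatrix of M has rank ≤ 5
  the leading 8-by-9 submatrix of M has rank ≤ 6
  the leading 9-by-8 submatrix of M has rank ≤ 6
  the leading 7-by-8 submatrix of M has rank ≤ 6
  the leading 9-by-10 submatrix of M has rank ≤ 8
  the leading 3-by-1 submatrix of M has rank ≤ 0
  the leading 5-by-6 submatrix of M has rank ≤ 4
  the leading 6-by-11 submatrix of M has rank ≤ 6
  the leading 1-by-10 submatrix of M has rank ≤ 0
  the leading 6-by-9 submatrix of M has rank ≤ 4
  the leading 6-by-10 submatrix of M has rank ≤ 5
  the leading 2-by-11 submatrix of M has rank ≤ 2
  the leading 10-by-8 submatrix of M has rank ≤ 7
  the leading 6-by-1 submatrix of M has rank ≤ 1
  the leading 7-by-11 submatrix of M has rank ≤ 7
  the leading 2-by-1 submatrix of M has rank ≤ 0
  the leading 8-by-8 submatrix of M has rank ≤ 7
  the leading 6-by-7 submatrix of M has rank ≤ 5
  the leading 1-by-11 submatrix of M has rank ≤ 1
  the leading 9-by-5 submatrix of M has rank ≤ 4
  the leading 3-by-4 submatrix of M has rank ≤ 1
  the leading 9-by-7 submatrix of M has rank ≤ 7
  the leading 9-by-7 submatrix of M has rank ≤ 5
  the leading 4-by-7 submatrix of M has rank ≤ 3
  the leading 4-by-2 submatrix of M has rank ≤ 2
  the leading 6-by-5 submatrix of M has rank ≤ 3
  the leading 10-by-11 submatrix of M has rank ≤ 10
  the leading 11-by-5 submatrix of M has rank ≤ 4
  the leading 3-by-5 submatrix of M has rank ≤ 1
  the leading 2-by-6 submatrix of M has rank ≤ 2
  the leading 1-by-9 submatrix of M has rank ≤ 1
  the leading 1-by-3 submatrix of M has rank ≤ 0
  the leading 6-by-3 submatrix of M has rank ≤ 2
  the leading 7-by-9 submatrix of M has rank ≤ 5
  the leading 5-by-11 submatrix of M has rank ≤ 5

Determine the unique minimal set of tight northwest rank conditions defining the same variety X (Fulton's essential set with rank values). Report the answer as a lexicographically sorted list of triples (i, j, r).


Rank table r_w(12×12) implied by the 36 constraints:

  i=1: 0, 0, 0, 0, 0, 0, 0, 0, 0, 0, 1, 1
  i=2: 0, 1, 1, 1, 1, 1, 1, 1, 1, 1, 2, 2
  i=3: 0, 1, 1, 1, 1, 2, 2, 2, 2, 2, 3, 3
  i=4: 1, 2, 2, 2, 2, 3, 3, 3, 3, 3, 4, 4
  i=5: 1, 2, 2, 3, 3, 4, 4, 4, 4, 4, 5, 5
  i=6: 1, 2, 2, 3, 3, 4, 4, 4, 4, 5, 6, 6
  i=7: 1, 2, 3, 4, 4, 5, 5, 5, 5, 6, 7, 7
  i=8: 1, 2, 3, 4, 4, 5, 5, 5, 6, 7, 8, 8
  i=9: 1, 2, 3, 4, 4, 5, 5, 6, 7, 8, 9, 9
  i=10: 1, 2, 3, 4, 4, 5, 6, 7, 8, 9, 10, 10
  i=11: 1, 2, 3, 4, 4, 5, 6, 7, 8, 9, 10, 11
  i=12: 1, 2, 3, 4, 5, 6, 7, 8, 9, 10, 11, 12

the unique w with this rank table is (11, 2, 6, 1, 4, 10, 3, 9, 8, 7, 12, 5).

D(w) has 28 cells with 9 SE-corners; essential set:

[(1, 10, 0), (3, 1, 0), (3, 5, 1), (6, 3, 2), (6, 5, 3), (6, 9, 4), (8, 8, 5), (9, 7, 5), (11, 5, 4)]
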